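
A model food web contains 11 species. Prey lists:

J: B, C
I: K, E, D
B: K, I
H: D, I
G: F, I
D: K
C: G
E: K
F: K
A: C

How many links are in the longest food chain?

One longest chain: K → E → I → G → C → J.
It has 6 species and 5 links.

5 links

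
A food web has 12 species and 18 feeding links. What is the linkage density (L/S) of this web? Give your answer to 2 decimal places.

L/S = 1.50

There are L = 18 links among S = 12 species.
L/S = 18/12 = 1.5000 ≈ 1.50.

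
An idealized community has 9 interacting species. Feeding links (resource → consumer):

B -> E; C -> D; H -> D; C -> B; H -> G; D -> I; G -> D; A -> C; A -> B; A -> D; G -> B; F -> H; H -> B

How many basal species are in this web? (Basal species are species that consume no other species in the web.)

Basal species (no prey listed): F, A.
Count: 2.

2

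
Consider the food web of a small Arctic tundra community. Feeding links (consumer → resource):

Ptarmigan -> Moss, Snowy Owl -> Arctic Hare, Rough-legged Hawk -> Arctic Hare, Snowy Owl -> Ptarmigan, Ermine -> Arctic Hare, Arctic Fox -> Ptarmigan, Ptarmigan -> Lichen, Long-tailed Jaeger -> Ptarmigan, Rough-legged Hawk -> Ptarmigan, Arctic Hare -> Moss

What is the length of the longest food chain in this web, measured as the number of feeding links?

One longest chain: Lichen → Ptarmigan → Long-tailed Jaeger.
It has 3 species and 2 links.

2 links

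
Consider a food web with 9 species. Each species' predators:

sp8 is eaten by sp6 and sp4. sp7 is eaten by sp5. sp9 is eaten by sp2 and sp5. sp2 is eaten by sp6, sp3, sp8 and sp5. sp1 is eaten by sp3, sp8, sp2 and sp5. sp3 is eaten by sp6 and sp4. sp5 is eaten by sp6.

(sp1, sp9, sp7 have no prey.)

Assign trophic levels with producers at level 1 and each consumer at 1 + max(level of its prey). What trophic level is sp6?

sp1 is a producer → level 1.
sp2 eats sp1 (level 1); other prey at levels: sp9 1 → level 2.
sp8 eats sp2 (level 2); other prey at levels: sp1 1 → level 3.
sp6 eats sp8 (level 3); other prey at levels: sp2 2, sp5 3, sp3 3 → level 4.

Trophic level 4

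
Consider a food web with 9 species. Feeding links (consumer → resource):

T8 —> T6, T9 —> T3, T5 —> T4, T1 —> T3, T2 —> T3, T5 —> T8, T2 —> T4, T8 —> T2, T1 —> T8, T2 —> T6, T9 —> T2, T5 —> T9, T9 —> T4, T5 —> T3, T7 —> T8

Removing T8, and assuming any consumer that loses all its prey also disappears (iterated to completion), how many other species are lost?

Remove T8.
Round 1: T7 (all prey gone) → extinct.
No further losses. Total secondary extinctions: 1.

1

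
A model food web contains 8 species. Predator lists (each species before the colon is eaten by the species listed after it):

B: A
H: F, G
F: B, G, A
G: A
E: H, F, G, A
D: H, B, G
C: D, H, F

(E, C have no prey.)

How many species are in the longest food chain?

One longest chain: C → D → H → F → B → A.
It has 6 species and 5 links.

6 species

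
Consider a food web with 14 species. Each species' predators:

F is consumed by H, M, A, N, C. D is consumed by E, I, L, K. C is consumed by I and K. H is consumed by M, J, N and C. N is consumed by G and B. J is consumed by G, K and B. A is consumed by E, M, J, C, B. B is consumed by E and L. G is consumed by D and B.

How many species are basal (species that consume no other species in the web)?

Basal species (no prey listed): F.
Count: 1.

1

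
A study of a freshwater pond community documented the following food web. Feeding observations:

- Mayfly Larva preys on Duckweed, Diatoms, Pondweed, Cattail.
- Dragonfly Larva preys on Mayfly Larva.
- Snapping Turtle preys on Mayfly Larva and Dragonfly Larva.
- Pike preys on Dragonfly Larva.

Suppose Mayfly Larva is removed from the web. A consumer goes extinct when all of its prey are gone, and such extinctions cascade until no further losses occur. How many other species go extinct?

Remove Mayfly Larva.
Round 1: Dragonfly Larva (all prey gone) → extinct.
Round 2: Snapping Turtle (all prey gone), Pike (all prey gone) → extinct.
No further losses. Total secondary extinctions: 3.

3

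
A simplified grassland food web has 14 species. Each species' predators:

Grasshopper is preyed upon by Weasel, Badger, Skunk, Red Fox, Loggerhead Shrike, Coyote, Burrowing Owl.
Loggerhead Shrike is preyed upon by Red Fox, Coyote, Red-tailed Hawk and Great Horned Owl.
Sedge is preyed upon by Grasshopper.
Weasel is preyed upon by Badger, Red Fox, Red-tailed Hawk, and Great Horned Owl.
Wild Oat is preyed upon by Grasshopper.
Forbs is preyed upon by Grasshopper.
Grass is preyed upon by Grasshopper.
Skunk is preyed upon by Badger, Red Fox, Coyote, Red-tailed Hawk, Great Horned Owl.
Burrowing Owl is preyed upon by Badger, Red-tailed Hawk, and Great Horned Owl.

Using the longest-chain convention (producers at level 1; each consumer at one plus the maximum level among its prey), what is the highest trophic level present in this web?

Producers (level 1): Grass, Sedge, Wild Oat, Forbs.
Grass → Grasshopper → Skunk → Red Fox gives Red Fox level 4.
No species has a prey at level 4, so no species reaches level 5.

4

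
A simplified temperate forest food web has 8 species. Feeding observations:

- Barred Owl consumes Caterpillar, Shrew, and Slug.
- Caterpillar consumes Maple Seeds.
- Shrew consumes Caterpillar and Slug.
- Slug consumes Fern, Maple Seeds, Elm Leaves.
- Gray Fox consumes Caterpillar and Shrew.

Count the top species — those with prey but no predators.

Top species (has prey, but nothing eats it): Gray Fox, Barred Owl.
Count: 2.

2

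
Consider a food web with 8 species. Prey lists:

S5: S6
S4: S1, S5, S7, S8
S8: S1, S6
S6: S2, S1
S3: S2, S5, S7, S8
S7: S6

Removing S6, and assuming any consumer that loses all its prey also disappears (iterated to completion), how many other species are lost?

Remove S6.
Round 1: S5 (all prey gone), S7 (all prey gone) → extinct.
No further losses. Total secondary extinctions: 2.

2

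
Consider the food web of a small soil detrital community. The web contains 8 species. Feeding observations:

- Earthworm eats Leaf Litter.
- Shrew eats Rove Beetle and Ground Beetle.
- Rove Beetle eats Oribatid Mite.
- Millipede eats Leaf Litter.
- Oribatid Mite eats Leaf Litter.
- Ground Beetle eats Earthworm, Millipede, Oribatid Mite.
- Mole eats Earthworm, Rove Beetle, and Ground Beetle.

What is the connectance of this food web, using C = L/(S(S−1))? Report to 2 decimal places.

C = 0.21

The web has S = 8 species and L = 12 feeding links.
C = L / (S(S−1)) = 12 / 56 = 0.2143 ≈ 0.21.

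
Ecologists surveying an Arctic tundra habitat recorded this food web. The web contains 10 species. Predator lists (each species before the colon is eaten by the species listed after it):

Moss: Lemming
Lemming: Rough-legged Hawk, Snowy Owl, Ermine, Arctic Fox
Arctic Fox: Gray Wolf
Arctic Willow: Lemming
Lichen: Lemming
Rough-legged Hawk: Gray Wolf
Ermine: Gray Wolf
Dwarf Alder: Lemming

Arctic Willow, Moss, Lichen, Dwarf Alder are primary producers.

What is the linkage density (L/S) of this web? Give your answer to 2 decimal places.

There are L = 11 links among S = 10 species.
L/S = 11/10 = 1.1000 ≈ 1.10.

L/S = 1.10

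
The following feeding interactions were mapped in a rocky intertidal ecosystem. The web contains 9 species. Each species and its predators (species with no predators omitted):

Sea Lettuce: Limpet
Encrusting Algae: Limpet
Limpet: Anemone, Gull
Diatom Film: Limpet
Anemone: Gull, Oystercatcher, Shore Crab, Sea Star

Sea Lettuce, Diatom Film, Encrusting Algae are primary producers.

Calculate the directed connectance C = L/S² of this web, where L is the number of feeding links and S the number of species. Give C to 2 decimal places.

C = 0.11

The web has S = 9 species and L = 9 feeding links.
C = L / S² = 9 / 81 = 0.1111 ≈ 0.11.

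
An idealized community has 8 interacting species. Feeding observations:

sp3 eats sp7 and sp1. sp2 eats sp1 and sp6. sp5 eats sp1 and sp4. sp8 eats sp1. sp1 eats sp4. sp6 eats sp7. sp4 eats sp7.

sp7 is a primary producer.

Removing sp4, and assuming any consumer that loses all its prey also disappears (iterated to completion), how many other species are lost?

Remove sp4.
Round 1: sp1 (all prey gone) → extinct.
Round 2: sp5 (all prey gone), sp8 (all prey gone) → extinct.
No further losses. Total secondary extinctions: 3.

3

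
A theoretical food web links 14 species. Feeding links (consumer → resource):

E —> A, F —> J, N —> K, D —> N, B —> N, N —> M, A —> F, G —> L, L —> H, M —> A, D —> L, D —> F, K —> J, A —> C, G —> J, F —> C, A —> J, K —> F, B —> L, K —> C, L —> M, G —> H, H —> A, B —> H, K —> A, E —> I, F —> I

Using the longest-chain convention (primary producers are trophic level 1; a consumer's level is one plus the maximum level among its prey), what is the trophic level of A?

Trophic level 3

I is a producer → level 1.
F eats I (level 1); other prey at levels: J 1, C 1 → level 2.
A eats F (level 2); other prey at levels: J 1, C 1 → level 3.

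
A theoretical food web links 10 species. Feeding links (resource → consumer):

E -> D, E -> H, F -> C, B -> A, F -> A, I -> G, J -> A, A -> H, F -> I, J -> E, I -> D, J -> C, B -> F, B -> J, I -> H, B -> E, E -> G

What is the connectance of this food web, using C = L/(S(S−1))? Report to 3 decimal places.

The web has S = 10 species and L = 17 feeding links.
C = L / (S(S−1)) = 17 / 90 = 0.1889 ≈ 0.189.

C = 0.189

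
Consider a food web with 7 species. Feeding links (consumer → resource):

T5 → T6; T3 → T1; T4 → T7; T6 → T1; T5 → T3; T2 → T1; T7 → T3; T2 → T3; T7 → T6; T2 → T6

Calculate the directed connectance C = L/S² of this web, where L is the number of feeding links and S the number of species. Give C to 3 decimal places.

C = 0.204

The web has S = 7 species and L = 10 feeding links.
C = L / S² = 10 / 49 = 0.2041 ≈ 0.204.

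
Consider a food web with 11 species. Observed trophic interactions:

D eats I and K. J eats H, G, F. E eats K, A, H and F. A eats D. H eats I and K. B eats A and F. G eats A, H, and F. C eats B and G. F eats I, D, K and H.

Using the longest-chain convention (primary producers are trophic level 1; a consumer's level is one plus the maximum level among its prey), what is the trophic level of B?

Trophic level 4

I is a producer → level 1.
D eats I (level 1); other prey at levels: K 1 → level 2.
F eats D (level 2); other prey at levels: I 1, K 1, H 2 → level 3.
B eats F (level 3); other prey at levels: A 3 → level 4.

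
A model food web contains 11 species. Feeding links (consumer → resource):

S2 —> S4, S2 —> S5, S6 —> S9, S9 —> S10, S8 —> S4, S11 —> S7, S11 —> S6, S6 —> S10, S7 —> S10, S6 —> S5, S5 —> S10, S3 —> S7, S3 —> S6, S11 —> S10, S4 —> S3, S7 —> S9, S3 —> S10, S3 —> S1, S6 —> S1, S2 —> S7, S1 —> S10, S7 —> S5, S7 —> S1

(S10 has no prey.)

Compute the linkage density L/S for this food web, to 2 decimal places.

L/S = 2.09

There are L = 23 links among S = 11 species.
L/S = 23/11 = 2.0909 ≈ 2.09.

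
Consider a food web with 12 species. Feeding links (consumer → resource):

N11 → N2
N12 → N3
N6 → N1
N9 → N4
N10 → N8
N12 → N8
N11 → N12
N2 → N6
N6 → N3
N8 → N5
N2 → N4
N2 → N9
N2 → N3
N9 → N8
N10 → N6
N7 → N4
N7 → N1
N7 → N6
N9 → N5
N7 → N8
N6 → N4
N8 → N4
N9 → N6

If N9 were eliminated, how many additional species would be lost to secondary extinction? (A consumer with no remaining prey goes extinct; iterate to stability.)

0

Remove N9.
Every predator of it retains at least one other prey: N2 still has N4, N3, N6.
No consumer loses all prey, so no secondary extinctions occur.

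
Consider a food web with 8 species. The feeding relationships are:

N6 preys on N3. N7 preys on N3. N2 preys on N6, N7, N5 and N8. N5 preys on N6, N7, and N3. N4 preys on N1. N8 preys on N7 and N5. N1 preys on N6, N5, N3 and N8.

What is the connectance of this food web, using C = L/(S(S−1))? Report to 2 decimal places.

C = 0.29

The web has S = 8 species and L = 16 feeding links.
C = L / (S(S−1)) = 16 / 56 = 0.2857 ≈ 0.29.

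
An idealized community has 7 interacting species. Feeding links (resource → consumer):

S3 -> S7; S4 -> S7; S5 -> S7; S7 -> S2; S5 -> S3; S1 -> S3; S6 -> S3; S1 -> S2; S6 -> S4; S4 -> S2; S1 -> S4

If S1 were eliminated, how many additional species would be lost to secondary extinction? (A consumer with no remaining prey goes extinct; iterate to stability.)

0

Remove S1.
Every predator of it retains at least one other prey: S4 still has S6; S3 still has S5, S6; S2 still has S4, S7.
No consumer loses all prey, so no secondary extinctions occur.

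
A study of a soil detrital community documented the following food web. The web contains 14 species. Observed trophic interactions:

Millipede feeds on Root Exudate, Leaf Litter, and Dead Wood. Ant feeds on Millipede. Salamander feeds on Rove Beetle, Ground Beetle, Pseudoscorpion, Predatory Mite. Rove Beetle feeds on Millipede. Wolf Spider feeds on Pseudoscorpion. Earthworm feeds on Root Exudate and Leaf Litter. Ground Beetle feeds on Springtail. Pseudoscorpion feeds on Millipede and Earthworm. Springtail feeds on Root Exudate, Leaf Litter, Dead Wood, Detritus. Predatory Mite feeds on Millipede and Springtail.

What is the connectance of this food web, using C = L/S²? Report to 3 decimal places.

The web has S = 14 species and L = 21 feeding links.
C = L / S² = 21 / 196 = 0.1071 ≈ 0.107.

C = 0.107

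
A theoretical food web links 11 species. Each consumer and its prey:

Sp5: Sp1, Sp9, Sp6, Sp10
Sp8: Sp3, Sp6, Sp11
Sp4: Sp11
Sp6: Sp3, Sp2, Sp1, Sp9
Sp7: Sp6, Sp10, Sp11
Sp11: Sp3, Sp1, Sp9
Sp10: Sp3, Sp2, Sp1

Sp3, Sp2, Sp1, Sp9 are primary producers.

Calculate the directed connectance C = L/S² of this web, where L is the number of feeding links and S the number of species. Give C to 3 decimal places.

C = 0.174

The web has S = 11 species and L = 21 feeding links.
C = L / S² = 21 / 121 = 0.1736 ≈ 0.174.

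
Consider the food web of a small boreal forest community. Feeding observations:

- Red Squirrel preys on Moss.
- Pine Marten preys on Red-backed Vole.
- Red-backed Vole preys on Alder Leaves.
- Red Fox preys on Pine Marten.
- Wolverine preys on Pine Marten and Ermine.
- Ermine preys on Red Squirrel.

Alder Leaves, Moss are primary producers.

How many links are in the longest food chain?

3 links

One longest chain: Alder Leaves → Red-backed Vole → Pine Marten → Wolverine.
It has 4 species and 3 links.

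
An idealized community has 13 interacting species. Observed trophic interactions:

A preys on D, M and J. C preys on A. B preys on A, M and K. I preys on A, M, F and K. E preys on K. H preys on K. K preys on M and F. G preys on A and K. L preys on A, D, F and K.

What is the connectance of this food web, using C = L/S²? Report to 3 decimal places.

C = 0.124

The web has S = 13 species and L = 21 feeding links.
C = L / S² = 21 / 169 = 0.1243 ≈ 0.124.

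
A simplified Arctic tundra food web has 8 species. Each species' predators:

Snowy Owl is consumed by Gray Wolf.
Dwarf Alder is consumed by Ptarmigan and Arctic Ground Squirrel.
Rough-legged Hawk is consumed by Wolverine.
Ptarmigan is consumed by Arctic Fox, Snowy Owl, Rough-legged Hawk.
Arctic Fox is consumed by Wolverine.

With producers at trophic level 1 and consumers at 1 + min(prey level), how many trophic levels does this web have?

4

Producers (level 1): Dwarf Alder.
Following each consumer down to its lowest-level prey: Dwarf Alder → Ptarmigan → Rough-legged Hawk → Wolverine (levels 1 through 4).
All prey of Wolverine (Rough-legged Hawk 3, Arctic Fox 3) are at level 3 or above, so Wolverine is at level 1 + 3 = 4.
Every consumer has at least one prey at level 3 or below, so none exceeds level 4.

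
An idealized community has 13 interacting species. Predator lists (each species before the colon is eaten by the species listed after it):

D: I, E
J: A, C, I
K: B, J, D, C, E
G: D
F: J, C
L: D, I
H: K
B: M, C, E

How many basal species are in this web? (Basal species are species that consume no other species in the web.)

4

Basal species (no prey listed): F, L, G, H.
Count: 4.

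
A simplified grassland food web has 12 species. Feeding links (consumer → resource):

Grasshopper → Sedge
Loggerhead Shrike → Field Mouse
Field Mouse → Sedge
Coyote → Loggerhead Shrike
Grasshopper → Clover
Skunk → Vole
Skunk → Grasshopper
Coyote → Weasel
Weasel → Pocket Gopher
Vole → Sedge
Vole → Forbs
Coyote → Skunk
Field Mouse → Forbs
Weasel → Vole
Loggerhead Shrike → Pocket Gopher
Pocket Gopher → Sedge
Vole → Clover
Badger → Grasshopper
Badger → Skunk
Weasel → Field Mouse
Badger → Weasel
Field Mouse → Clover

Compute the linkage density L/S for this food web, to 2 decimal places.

There are L = 22 links among S = 12 species.
L/S = 22/12 = 1.8333 ≈ 1.83.

L/S = 1.83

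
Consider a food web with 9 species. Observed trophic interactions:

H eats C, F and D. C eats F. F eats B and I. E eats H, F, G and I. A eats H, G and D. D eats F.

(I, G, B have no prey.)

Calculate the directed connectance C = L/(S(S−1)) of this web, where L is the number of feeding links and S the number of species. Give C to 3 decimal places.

The web has S = 9 species and L = 14 feeding links.
C = L / (S(S−1)) = 14 / 72 = 0.1944 ≈ 0.194.

C = 0.194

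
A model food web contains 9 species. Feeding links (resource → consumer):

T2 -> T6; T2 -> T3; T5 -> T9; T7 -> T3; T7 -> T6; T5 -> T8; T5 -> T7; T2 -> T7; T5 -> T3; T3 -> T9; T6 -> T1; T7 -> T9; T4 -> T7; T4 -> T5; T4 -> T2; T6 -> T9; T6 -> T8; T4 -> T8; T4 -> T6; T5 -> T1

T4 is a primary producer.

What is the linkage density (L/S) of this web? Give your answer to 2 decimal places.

L/S = 2.22

There are L = 20 links among S = 9 species.
L/S = 20/9 = 2.2222 ≈ 2.22.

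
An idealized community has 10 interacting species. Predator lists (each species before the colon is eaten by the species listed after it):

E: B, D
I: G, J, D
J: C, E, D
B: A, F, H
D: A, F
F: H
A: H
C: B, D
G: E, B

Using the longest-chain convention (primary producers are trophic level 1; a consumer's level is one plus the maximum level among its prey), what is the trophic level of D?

I is a producer → level 1.
J eats I → level 2.
C eats J → level 3.
D eats C (level 3); other prey at levels: I 1, J 2, E 3 → level 4.

Trophic level 4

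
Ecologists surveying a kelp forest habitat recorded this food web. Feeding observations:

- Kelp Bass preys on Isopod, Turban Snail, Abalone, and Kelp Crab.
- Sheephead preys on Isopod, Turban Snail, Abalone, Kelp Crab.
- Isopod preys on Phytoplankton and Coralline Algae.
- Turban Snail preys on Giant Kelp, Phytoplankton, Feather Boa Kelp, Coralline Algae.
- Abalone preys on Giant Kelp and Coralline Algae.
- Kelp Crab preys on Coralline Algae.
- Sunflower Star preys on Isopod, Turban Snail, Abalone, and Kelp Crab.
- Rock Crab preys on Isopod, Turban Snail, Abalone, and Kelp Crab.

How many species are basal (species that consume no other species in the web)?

Basal species (no prey listed): Feather Boa Kelp, Giant Kelp, Phytoplankton, Coralline Algae.
Count: 4.

4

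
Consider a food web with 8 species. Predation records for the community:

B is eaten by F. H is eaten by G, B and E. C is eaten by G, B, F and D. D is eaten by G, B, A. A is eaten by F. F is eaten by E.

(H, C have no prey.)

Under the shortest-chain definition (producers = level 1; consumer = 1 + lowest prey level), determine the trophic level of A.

Trophic level 3

C is a producer → level 1.
D eats C → level 2.
A eats D → level 3.
No prey of A is below level 2, so 3 is the minimum.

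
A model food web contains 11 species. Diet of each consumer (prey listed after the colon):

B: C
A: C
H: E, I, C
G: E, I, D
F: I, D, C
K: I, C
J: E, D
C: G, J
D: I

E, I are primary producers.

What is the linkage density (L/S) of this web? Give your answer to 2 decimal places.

There are L = 18 links among S = 11 species.
L/S = 18/11 = 1.6364 ≈ 1.64.

L/S = 1.64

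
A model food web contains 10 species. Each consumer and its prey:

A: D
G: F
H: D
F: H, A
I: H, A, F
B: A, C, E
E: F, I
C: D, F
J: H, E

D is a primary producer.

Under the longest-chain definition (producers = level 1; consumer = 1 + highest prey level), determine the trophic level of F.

D is a producer → level 1.
H eats D → level 2.
F eats H (level 2); other prey at levels: A 2 → level 3.

Trophic level 3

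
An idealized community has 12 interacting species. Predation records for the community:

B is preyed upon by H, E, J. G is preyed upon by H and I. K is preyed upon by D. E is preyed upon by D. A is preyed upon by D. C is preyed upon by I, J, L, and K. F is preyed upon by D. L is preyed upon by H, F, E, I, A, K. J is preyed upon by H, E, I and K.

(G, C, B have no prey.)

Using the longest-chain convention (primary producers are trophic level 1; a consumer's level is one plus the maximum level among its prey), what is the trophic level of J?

C is a producer → level 1.
J eats C (level 1); other prey at levels: B 1 → level 2.

Trophic level 2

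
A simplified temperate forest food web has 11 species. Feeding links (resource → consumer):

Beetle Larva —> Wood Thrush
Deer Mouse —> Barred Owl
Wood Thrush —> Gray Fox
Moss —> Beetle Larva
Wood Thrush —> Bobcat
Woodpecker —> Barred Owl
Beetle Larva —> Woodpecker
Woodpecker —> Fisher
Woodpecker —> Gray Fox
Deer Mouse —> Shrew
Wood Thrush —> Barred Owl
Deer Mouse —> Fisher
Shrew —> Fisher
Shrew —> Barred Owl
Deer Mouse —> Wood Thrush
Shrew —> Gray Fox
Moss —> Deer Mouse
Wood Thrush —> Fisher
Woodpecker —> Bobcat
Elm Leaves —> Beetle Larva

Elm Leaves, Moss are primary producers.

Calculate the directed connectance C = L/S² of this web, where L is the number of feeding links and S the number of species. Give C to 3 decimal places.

C = 0.165

The web has S = 11 species and L = 20 feeding links.
C = L / S² = 20 / 121 = 0.1653 ≈ 0.165.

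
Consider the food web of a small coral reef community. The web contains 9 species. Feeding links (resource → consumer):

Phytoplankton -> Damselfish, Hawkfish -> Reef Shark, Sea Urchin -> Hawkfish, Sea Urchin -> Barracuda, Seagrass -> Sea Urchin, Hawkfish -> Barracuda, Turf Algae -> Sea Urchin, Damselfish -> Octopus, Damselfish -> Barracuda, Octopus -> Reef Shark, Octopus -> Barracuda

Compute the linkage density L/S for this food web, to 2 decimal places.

There are L = 11 links among S = 9 species.
L/S = 11/9 = 1.2222 ≈ 1.22.

L/S = 1.22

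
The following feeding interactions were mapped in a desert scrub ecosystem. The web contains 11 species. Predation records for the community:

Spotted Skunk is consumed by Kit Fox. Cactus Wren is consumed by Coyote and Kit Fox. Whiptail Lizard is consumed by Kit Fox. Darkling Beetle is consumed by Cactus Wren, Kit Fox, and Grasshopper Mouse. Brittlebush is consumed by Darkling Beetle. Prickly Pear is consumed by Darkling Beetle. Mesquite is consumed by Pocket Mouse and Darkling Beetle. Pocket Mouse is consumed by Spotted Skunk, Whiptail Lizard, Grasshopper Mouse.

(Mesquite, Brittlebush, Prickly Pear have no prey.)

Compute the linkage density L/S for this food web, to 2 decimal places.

There are L = 14 links among S = 11 species.
L/S = 14/11 = 1.2727 ≈ 1.27.

L/S = 1.27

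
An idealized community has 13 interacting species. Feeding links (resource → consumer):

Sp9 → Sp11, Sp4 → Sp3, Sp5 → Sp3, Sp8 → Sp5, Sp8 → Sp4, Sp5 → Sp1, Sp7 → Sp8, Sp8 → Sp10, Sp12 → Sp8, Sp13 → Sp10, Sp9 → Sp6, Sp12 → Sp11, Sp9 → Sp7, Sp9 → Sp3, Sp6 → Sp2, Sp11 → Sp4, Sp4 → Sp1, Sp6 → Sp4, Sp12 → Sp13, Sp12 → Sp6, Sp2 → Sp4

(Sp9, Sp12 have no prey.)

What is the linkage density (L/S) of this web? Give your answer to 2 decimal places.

There are L = 21 links among S = 13 species.
L/S = 21/13 = 1.6154 ≈ 1.62.

L/S = 1.62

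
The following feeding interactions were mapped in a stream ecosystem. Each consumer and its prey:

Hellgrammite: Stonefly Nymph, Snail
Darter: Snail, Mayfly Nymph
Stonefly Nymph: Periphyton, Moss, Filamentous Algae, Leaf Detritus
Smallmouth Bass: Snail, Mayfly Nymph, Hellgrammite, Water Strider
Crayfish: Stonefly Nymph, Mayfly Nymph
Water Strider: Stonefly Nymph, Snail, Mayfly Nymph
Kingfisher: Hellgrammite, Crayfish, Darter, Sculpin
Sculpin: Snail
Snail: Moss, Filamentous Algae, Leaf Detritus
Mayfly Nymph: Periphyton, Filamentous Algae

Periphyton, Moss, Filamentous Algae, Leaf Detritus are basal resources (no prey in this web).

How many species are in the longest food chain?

One longest chain: Periphyton → Stonefly Nymph → Water Strider → Smallmouth Bass.
It has 4 species and 3 links.

4 species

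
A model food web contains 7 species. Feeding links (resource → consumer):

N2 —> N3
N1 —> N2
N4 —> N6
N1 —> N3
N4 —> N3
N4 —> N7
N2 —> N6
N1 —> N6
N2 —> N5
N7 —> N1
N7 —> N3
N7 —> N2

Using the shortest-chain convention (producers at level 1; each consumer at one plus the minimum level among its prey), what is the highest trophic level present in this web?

4

Producers (level 1): N4.
Following each consumer down to its lowest-level prey: N4 → N7 → N2 → N5 (levels 1 through 4).
All prey of N5 (N2 3) are at level 3 or above, so N5 is at level 1 + 3 = 4.
Every consumer has at least one prey at level 3 or below, so none exceeds level 4.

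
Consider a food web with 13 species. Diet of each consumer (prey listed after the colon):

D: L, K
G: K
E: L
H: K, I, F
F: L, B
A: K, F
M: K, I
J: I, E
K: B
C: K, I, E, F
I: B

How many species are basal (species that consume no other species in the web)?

2

Basal species (no prey listed): L, B.
Count: 2.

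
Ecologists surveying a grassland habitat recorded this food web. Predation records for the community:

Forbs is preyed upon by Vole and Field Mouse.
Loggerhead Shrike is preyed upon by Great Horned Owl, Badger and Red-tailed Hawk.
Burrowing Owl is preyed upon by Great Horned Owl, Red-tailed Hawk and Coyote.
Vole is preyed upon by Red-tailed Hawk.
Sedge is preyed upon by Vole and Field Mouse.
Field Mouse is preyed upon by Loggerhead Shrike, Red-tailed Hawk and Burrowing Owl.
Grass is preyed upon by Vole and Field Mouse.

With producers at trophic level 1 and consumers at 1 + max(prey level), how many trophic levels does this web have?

4

Producers (level 1): Forbs, Sedge, Grass.
Forbs → Field Mouse → Burrowing Owl → Coyote gives Coyote level 4.
No species has a prey at level 4, so no species reaches level 5.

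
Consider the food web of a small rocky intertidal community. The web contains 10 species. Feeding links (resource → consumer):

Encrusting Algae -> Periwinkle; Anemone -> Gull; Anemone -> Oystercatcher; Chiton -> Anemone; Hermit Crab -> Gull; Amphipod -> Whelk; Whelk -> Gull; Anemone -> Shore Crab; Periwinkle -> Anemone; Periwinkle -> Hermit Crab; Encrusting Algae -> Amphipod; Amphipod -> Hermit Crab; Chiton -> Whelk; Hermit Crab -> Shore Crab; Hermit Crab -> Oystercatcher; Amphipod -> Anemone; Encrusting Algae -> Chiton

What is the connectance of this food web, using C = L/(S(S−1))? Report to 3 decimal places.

C = 0.189

The web has S = 10 species and L = 17 feeding links.
C = L / (S(S−1)) = 17 / 90 = 0.1889 ≈ 0.189.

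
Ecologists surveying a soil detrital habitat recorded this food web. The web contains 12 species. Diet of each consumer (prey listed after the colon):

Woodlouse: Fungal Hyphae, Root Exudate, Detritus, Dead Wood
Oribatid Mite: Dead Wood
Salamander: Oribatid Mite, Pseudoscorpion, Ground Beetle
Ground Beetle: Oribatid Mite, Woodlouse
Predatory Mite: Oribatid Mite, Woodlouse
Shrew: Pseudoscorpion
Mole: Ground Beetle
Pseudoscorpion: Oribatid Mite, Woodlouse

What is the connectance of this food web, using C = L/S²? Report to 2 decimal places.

The web has S = 12 species and L = 16 feeding links.
C = L / S² = 16 / 144 = 0.1111 ≈ 0.11.

C = 0.11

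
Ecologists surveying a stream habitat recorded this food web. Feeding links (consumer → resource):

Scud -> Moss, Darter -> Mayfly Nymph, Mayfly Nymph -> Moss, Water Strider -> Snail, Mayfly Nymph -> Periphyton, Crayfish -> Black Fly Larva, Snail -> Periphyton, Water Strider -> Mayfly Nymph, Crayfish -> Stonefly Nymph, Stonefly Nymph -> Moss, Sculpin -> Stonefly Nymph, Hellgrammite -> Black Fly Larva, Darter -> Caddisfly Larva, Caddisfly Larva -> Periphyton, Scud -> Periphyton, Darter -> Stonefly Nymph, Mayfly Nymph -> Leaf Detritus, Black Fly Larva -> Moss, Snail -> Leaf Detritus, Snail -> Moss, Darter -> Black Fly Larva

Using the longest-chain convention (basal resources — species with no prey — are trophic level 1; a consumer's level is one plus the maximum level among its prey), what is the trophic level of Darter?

Trophic level 3

Moss has no prey (basal) → level 1.
Stonefly Nymph eats Moss → level 2.
Darter eats Stonefly Nymph (level 2); other prey at levels: Black Fly Larva 2, Mayfly Nymph 2, Caddisfly Larva 2 → level 3.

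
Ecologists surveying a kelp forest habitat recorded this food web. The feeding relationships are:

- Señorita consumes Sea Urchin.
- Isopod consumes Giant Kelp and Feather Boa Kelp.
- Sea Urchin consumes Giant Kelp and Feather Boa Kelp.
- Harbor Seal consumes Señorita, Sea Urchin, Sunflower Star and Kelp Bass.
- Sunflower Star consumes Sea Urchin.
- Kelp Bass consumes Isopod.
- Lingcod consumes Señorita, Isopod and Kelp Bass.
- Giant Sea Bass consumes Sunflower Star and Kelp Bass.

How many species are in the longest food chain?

4 species

One longest chain: Feather Boa Kelp → Isopod → Kelp Bass → Giant Sea Bass.
It has 4 species and 3 links.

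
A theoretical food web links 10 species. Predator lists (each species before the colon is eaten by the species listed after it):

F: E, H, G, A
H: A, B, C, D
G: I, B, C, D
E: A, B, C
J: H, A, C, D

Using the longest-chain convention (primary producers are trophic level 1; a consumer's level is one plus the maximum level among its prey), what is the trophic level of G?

Trophic level 2

F is a producer → level 1.
G eats F → level 2.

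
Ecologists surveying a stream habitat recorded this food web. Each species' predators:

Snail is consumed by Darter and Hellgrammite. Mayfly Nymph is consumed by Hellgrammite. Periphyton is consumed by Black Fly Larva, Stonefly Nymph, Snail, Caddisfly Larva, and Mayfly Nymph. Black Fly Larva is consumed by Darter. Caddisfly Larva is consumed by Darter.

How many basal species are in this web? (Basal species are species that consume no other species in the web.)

1

Basal species (no prey listed): Periphyton.
Count: 1.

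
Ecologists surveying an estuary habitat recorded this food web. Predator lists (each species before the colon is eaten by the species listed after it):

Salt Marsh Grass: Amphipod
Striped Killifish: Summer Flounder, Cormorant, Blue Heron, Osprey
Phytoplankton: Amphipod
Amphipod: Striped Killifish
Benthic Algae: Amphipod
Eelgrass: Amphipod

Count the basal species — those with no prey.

4

Basal species (no prey listed): Salt Marsh Grass, Phytoplankton, Eelgrass, Benthic Algae.
Count: 4.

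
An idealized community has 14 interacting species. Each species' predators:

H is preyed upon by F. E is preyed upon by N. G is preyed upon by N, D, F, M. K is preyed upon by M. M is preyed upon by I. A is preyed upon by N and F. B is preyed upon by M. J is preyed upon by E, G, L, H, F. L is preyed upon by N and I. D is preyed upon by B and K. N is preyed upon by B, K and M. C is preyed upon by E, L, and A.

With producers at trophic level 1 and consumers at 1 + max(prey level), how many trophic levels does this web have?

Producers (level 1): J, C.
J → G → N → B → M → I gives I level 6.
No species has a prey at level 6, so no species reaches level 7.

6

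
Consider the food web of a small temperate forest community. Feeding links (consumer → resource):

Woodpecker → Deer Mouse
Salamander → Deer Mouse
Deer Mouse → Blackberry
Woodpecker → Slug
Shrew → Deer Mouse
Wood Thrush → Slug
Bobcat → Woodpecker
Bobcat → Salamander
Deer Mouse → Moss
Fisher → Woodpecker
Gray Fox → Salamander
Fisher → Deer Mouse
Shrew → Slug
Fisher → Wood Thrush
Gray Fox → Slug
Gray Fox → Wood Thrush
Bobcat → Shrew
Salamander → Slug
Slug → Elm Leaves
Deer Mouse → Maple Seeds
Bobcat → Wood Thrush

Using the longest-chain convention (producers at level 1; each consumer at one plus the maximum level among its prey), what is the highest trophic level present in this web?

Producers (level 1): Blackberry, Elm Leaves, Moss, Maple Seeds.
Elm Leaves → Slug → Wood Thrush → Fisher gives Fisher level 4.
No species has a prey at level 4, so no species reaches level 5.

4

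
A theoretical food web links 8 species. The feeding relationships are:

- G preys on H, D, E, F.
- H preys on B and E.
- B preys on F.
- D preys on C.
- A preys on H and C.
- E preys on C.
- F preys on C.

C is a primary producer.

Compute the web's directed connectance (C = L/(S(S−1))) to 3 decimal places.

C = 0.214

The web has S = 8 species and L = 12 feeding links.
C = L / (S(S−1)) = 12 / 56 = 0.2143 ≈ 0.214.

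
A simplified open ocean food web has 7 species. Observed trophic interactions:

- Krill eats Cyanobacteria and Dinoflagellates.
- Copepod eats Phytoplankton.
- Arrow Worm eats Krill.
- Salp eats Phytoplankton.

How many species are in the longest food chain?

3 species

One longest chain: Cyanobacteria → Krill → Arrow Worm.
It has 3 species and 2 links.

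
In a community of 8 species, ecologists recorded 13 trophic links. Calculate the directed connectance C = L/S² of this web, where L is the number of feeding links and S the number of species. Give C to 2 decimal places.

The web has S = 8 species and L = 13 feeding links.
C = L / S² = 13 / 64 = 0.2031 ≈ 0.20.

C = 0.20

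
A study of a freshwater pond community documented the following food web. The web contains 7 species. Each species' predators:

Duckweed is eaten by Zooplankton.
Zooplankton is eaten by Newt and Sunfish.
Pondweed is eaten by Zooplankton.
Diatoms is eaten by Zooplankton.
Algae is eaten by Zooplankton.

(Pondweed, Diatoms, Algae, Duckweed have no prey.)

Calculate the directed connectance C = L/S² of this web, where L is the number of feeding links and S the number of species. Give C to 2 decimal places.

The web has S = 7 species and L = 6 feeding links.
C = L / S² = 6 / 49 = 0.1224 ≈ 0.12.

C = 0.12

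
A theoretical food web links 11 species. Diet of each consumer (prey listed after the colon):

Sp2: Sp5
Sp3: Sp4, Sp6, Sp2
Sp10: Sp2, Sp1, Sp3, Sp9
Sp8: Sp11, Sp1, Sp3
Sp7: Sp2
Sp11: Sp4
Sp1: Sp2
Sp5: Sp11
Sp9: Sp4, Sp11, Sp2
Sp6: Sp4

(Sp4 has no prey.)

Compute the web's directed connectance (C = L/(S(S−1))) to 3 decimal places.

C = 0.173

The web has S = 11 species and L = 19 feeding links.
C = L / (S(S−1)) = 19 / 110 = 0.1727 ≈ 0.173.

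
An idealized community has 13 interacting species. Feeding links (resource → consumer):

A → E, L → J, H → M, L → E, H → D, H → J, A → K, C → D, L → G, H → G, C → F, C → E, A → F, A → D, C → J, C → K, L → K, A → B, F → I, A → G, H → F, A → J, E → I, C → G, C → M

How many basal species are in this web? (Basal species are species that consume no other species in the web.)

4

Basal species (no prey listed): C, H, A, L.
Count: 4.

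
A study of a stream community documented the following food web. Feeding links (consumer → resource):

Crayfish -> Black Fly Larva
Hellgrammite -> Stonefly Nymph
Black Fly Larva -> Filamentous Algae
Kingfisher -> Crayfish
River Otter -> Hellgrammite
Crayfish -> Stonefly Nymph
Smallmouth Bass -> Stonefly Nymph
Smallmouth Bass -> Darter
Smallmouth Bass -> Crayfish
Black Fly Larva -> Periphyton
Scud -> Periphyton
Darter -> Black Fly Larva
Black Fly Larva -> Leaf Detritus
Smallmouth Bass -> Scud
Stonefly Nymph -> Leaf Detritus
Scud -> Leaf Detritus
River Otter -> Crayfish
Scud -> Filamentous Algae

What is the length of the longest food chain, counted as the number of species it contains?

4 species

One longest chain: Filamentous Algae → Black Fly Larva → Crayfish → River Otter.
It has 4 species and 3 links.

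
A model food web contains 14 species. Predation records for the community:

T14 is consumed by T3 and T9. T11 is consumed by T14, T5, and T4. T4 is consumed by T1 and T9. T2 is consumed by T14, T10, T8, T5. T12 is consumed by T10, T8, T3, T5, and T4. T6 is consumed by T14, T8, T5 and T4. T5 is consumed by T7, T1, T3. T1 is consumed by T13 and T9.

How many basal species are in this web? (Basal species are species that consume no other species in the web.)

4

Basal species (no prey listed): T6, T12, T11, T2.
Count: 4.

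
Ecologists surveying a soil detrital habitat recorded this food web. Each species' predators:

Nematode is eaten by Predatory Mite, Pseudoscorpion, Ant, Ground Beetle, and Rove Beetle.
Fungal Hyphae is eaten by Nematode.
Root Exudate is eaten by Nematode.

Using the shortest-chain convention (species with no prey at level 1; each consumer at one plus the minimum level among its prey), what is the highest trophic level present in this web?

3

Basal resources (level 1): Fungal Hyphae, Root Exudate.
Following each consumer down to its lowest-level prey: Fungal Hyphae → Nematode → Rove Beetle (levels 1 through 3).
All prey of Rove Beetle (Nematode 2) are at level 2 or above, so Rove Beetle is at level 1 + 2 = 3.
Every consumer has at least one prey at level 2 or below, so none exceeds level 3.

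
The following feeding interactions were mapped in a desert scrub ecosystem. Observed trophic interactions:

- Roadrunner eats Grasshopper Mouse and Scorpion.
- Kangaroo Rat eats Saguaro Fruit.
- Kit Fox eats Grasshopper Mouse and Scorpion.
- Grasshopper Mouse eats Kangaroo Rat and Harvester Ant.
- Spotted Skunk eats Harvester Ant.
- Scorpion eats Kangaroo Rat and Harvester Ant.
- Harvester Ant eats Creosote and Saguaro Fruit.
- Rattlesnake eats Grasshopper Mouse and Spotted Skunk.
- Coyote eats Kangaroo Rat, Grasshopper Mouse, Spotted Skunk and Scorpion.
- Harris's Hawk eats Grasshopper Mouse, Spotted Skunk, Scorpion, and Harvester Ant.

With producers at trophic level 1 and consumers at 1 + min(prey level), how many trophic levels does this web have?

4

Producers (level 1): Saguaro Fruit, Creosote.
Following each consumer down to its lowest-level prey: Saguaro Fruit → Harvester Ant → Spotted Skunk → Rattlesnake (levels 1 through 4).
All prey of Rattlesnake (Spotted Skunk 3, Grasshopper Mouse 3) are at level 3 or above, so Rattlesnake is at level 1 + 3 = 4.
Every consumer has at least one prey at level 3 or below, so none exceeds level 4.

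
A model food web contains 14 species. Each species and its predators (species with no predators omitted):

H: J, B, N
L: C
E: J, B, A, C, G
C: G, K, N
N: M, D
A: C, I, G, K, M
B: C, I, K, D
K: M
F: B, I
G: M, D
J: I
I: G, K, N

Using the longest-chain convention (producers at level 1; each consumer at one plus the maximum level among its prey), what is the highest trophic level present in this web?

5

Producers (level 1): H, F, E, L.
H → J → I → G → M gives M level 5.
No species has a prey at level 5, so no species reaches level 6.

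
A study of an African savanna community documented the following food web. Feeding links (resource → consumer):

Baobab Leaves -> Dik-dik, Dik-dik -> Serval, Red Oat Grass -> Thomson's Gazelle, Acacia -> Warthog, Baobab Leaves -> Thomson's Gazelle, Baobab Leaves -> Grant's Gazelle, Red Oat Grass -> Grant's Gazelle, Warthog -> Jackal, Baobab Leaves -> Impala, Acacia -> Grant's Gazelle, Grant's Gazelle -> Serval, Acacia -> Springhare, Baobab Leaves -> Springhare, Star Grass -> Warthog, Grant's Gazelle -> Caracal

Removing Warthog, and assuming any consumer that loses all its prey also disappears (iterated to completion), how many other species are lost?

1

Remove Warthog.
Round 1: Jackal (all prey gone) → extinct.
No further losses. Total secondary extinctions: 1.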